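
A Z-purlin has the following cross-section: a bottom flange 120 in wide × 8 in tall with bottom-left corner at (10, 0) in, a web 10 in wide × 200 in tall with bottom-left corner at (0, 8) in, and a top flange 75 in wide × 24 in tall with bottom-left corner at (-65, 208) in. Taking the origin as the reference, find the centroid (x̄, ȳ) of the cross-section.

bottom flange: A = 120 × 8 = 960.00, centroid at (70.00, 4.00).
web: A = 10 × 200 = 2000.00, centroid at (5.00, 108.00).
top flange: A = 75 × 24 = 1800.00, centroid at (-27.50, 220.00).
ΣA = 4760.00 in², ΣAx̄ = 27700.00 in³, ΣAȳ = 615840.00 in³.
x̄ = 27700.00/4760.00 = 5.82 in; ȳ = 615840.00/4760.00 = 129.38 in.

x̄ = 5.82 in, ȳ = 129.38 in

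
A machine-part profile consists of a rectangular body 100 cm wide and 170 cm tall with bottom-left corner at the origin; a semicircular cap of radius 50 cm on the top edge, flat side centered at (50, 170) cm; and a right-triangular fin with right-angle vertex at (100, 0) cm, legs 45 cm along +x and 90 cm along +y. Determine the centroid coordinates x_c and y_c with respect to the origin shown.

x_c = 55.73 cm, y_c = 98.32 cm

rectangular body: A = 100 × 170 = 17000.00, centroid at (50.00, 85.00).
semicircular top: A = ½π·50² = 3926.99, centroid at (50.00, 191.22).
triangular fin: A = ½·45·90 = 2025.00, centroid at (115.00, 30.00).
ΣA = 22951.99 cm²
ΣAx_c = (17000.00)(50.00) + (3926.99)(50.00) + (2025.00)(115.00) = 1279224.54 cm³
ΣAy_c = (17000.00)(85.00) + (3926.99)(191.22) + (2025.00)(30.00) = 2256671.77 cm³
x_c = 1279224.54 / 22951.99 = 55.73 cm
y_c = 2256671.77 / 22951.99 = 98.32 cm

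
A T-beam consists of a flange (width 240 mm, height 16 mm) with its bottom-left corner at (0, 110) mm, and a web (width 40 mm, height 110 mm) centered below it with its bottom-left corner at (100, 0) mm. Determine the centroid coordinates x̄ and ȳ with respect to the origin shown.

Part | A | x̄ᵢ | ȳᵢ | A·x̄ᵢ | A·ȳᵢ
web | 4400.00 | 120.00 | 55.00 | 528000.00 | 242000.00
flange | 3840.00 | 120.00 | 118.00 | 460800.00 | 453120.00
Σ | 8240.00 |  |  | 988800.00 | 695120.00
x̄ = 988800.00 / 8240.00 = 120.00 mm
ȳ = 695120.00 / 8240.00 = 84.36 mm

x̄ = 120.00 mm, ȳ = 84.36 mm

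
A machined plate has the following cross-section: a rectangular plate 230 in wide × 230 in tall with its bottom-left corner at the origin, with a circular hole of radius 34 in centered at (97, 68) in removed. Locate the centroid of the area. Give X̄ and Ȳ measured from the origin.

Part | A | x̄ᵢ | ȳᵢ | A·x̄ᵢ | A·ȳᵢ
plate | 52900.00 | 115.00 | 115.00 | 6083500.00 | 6083500.00
hole | -3631.68 | 97.00 | 68.00 | -352273.07 | -246954.32
Σ | 49268.32 |  |  | 5731226.93 | 5836545.68
X̄ = 5731226.93 / 49268.32 = 116.33 in
Ȳ = 5836545.68 / 49268.32 = 118.46 in

X̄ = 116.33 in, Ȳ = 118.46 in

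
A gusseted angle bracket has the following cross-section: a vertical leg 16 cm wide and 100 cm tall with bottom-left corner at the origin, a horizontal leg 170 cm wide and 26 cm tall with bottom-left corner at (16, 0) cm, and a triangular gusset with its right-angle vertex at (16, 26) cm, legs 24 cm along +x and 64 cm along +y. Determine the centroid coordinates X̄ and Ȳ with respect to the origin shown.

vertical leg: A = 16 × 100 = 1600.00, centroid at (8.00, 50.00).
horizontal leg: A = 170 × 26 = 4420.00, centroid at (101.00, 13.00).
gusset: A = ½·24·64 = 768.00, centroid at (24.00, 47.33).
ΣA = 6788.00 cm²
ΣAX̄ = (1600.00)(8.00) + (4420.00)(101.00) + (768.00)(24.00) = 477652.00 cm³
ΣAȲ = (1600.00)(50.00) + (4420.00)(13.00) + (768.00)(47.33) = 173812.00 cm³
X̄ = 477652.00 / 6788.00 = 70.37 cm
Ȳ = 173812.00 / 6788.00 = 25.61 cm

X̄ = 70.37 cm, Ȳ = 25.61 cm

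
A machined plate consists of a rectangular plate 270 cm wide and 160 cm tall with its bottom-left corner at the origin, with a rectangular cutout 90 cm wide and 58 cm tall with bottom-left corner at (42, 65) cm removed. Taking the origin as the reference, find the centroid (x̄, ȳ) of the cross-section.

x̄ = 141.60 cm, ȳ = 78.08 cm

plate: A = 270 × 160 = 43200.00, centroid at (135.00, 80.00).
hole: A = −(90 × 58) = -5220.00, centroid at (87.00, 94.00).
ΣA = 37980.00 cm², ΣAx̄ = 5377860.00 cm³, ΣAȳ = 2965320.00 cm³.
x̄ = 5377860.00/37980.00 = 141.60 cm; ȳ = 2965320.00/37980.00 = 78.08 cm.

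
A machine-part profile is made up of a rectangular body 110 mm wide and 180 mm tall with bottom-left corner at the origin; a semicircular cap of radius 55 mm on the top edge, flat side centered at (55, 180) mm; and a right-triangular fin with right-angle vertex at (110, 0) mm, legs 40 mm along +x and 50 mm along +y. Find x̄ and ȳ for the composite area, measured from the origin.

x̄ = 57.67 mm, ȳ = 108.21 mm

rectangular body: A = 110 × 180 = 19800.00, centroid at (55.00, 90.00).
semicircular top: A = ½π·55² = 4751.66, centroid at (55.00, 203.34).
triangular fin: A = ½·40·50 = 1000.00, centroid at (123.33, 16.67).
ΣA = 25551.66 mm²
ΣAx̄ = (19800.00)(55.00) + (4751.66)(55.00) + (1000.00)(123.33) = 1473674.57 mm³
ΣAȳ = (19800.00)(90.00) + (4751.66)(203.34) + (1000.00)(16.67) = 2764881.93 mm³
x̄ = 1473674.57 / 25551.66 = 57.67 mm
ȳ = 2764881.93 / 25551.66 = 108.21 mm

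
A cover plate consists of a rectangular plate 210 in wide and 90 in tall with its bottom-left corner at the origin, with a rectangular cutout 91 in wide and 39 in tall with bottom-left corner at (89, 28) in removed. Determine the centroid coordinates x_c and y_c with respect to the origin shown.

x_c = 98.18 in, y_c = 44.42 in

Part | A | x̄ᵢ | ȳᵢ | A·x̄ᵢ | A·ȳᵢ
plate | 18900.00 | 105.00 | 45.00 | 1984500.00 | 850500.00
hole | -3549.00 | 134.50 | 47.50 | -477340.50 | -168577.50
Σ | 15351.00 |  |  | 1507159.50 | 681922.50
x_c = 1507159.50 / 15351.00 = 98.18 in
y_c = 681922.50 / 15351.00 = 44.42 in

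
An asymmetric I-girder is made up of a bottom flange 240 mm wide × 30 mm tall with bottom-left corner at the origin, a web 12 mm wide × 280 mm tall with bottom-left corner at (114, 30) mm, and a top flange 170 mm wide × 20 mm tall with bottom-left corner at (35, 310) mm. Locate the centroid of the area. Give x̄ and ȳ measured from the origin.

x̄ = 120.00 mm, ȳ = 126.59 mm

bottom flange: A = 240 × 30 = 7200.00, centroid at (120.00, 15.00).
web: A = 12 × 280 = 3360.00, centroid at (120.00, 170.00).
top flange: A = 170 × 20 = 3400.00, centroid at (120.00, 320.00).
ΣA = 13960.00 mm², ΣAx̄ = 1675200.00 mm³, ΣAȳ = 1767200.00 mm³.
x̄ = 1675200.00/13960.00 = 120.00 mm; ȳ = 1767200.00/13960.00 = 126.59 mm.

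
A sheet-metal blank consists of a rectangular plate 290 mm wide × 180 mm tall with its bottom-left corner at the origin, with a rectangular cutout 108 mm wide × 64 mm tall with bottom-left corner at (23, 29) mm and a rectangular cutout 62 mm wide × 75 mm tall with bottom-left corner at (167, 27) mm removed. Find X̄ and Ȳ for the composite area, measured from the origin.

plate: A = 290 × 180 = 52200.00, centroid at (145.00, 90.00).
hole 1: A = −(108 × 64) = -6912.00, centroid at (77.00, 61.00).
hole 2: A = −(62 × 75) = -4650.00, centroid at (198.00, 64.50).
ΣA = 40638.00 mm²
ΣAX̄ = (52200.00)(145.00) + (-6912.00)(77.00) + (-4650.00)(198.00) = 6116076.00 mm³
ΣAȲ = (52200.00)(90.00) + (-6912.00)(61.00) + (-4650.00)(64.50) = 3976443.00 mm³
X̄ = 6116076.00 / 40638.00 = 150.50 mm
Ȳ = 3976443.00 / 40638.00 = 97.85 mm

X̄ = 150.50 mm, Ȳ = 97.85 mm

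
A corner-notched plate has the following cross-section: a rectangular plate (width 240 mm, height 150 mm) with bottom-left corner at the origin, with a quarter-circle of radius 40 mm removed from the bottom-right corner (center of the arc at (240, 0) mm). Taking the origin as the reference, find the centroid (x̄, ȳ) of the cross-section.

x̄ = 116.27 mm, ȳ = 77.10 mm

plate: A = 240 × 150 = 36000.00, centroid at (120.00, 75.00).
removed quarter-circle: A = −¼π·40² = -1256.64, centroid at (223.02, 16.98).
ΣA = 34743.36 mm², ΣAx̄ = 4039740.44 mm³, ΣAȳ = 2678666.67 mm³.
x̄ = 4039740.44/34743.36 = 116.27 mm; ȳ = 2678666.67/34743.36 = 77.10 mm.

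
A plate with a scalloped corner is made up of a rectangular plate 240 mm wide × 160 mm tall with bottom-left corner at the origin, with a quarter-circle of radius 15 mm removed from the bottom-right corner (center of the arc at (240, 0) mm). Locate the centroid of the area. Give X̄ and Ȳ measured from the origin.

plate: A = 240 × 160 = 38400.00, centroid at (120.00, 80.00).
removed quarter-circle: A = −¼π·15² = -176.71, centroid at (233.63, 6.37).
ΣA = 38223.29 mm², ΣAX̄ = 4566713.50 mm³, ΣAȲ = 3070875.00 mm³.
X̄ = 4566713.50/38223.29 = 119.47 mm; Ȳ = 3070875.00/38223.29 = 80.34 mm.

X̄ = 119.47 mm, Ȳ = 80.34 mm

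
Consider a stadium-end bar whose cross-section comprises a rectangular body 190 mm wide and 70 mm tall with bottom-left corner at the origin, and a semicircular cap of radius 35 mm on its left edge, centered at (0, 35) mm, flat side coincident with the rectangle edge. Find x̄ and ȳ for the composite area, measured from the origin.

x̄ = 81.12 mm, ȳ = 35.00 mm

rectangular body: A = 190 × 70 = 13300.00, centroid at (95.00, 35.00).
semicircular end: A = ½π·35² = 1924.23, centroid at (-14.85, 35.00).
ΣA = 15224.23 mm²
ΣAx̄ = (13300.00)(95.00) + (1924.23)(-14.85) = 1234916.67 mm³
ΣAȳ = (13300.00)(35.00) + (1924.23)(35.00) = 532847.89 mm³
x̄ = 1234916.67 / 15224.23 = 81.12 mm
ȳ = 532847.89 / 15224.23 = 35.00 mm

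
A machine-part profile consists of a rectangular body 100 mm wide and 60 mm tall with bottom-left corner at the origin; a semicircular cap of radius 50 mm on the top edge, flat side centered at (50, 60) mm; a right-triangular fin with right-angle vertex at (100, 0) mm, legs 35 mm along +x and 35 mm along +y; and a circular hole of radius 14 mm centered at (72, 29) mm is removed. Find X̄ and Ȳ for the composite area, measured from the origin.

X̄ = 52.44 mm, Ȳ = 49.20 mm

rectangular body: A = 100 × 60 = 6000.00, centroid at (50.00, 30.00).
semicircular top: A = ½π·50² = 3926.99, centroid at (50.00, 81.22).
triangular fin: A = ½·35·35 = 612.50, centroid at (111.67, 11.67).
hole: A = −π·14² = -615.75, centroid at (72.00, 29.00).
ΣA = 9923.74 mm²
ΣAX̄ = (6000.00)(50.00) + (3926.99)(50.00) + (612.50)(111.67) + (-615.75)(72.00) = 520411.22 mm³
ΣAȲ = (6000.00)(30.00) + (3926.99)(81.22) + (612.50)(11.67) + (-615.75)(29.00) = 488241.80 mm³
X̄ = 520411.22 / 9923.74 = 52.44 mm
Ȳ = 488241.80 / 9923.74 = 49.20 mm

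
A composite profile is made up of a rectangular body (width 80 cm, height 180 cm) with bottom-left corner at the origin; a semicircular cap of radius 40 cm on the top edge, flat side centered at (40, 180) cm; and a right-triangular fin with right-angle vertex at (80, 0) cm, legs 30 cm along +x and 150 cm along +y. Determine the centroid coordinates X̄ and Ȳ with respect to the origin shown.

X̄ = 45.87 cm, Ȳ = 99.33 cm

Part | A | x̄ᵢ | ȳᵢ | A·x̄ᵢ | A·ȳᵢ
rectangular body | 14400.00 | 40.00 | 90.00 | 576000.00 | 1296000.00
semicircular top | 2513.27 | 40.00 | 196.98 | 100530.96 | 495056.01
triangular fin | 2250.00 | 90.00 | 50.00 | 202500.00 | 112500.00
Σ | 19163.27 |  |  | 879030.96 | 1903556.01
X̄ = 879030.96 / 19163.27 = 45.87 cm
Ȳ = 1903556.01 / 19163.27 = 99.33 cm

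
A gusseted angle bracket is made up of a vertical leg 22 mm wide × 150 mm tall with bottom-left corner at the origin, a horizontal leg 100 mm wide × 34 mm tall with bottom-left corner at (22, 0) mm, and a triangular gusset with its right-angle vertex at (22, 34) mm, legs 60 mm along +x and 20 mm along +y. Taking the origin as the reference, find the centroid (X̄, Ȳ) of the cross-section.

X̄ = 41.96 mm, Ȳ = 45.16 mm

Part | A | x̄ᵢ | ȳᵢ | A·x̄ᵢ | A·ȳᵢ
vertical leg | 3300.00 | 11.00 | 75.00 | 36300.00 | 247500.00
horizontal leg | 3400.00 | 72.00 | 17.00 | 244800.00 | 57800.00
gusset | 600.00 | 42.00 | 40.67 | 25200.00 | 24400.00
Σ | 7300.00 |  |  | 306300.00 | 329700.00
X̄ = 306300.00 / 7300.00 = 41.96 mm
Ȳ = 329700.00 / 7300.00 = 45.16 mm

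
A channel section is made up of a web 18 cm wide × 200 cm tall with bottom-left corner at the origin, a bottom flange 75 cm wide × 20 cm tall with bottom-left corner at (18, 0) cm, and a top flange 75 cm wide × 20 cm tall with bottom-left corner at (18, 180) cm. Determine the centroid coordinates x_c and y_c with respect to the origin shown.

x_c = 30.14 cm, y_c = 100.00 cm

Part | A | x̄ᵢ | ȳᵢ | A·x̄ᵢ | A·ȳᵢ
web | 3600.00 | 9.00 | 100.00 | 32400.00 | 360000.00
bottom flange | 1500.00 | 55.50 | 10.00 | 83250.00 | 15000.00
top flange | 1500.00 | 55.50 | 190.00 | 83250.00 | 285000.00
Σ | 6600.00 |  |  | 198900.00 | 660000.00
x_c = 198900.00 / 6600.00 = 30.14 cm
y_c = 660000.00 / 6600.00 = 100.00 cm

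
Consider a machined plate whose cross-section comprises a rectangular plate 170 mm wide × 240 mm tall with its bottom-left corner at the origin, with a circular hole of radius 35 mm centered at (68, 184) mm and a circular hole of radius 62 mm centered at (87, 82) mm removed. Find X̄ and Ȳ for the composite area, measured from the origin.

plate: A = 170 × 240 = 40800.00, centroid at (85.00, 120.00).
hole 1: A = −π·35² = -3848.45, centroid at (68.00, 184.00).
hole 2: A = −π·62² = -12076.28, centroid at (87.00, 82.00).
ΣA = 24875.27 mm²
ΣAX̄ = (40800.00)(85.00) + (-3848.45)(68.00) + (-12076.28)(87.00) = 2155668.78 mm³
ΣAȲ = (40800.00)(120.00) + (-3848.45)(184.00) + (-12076.28)(82.00) = 3197629.88 mm³
X̄ = 2155668.78 / 24875.27 = 86.66 mm
Ȳ = 3197629.88 / 24875.27 = 128.55 mm

X̄ = 86.66 mm, Ȳ = 128.55 mm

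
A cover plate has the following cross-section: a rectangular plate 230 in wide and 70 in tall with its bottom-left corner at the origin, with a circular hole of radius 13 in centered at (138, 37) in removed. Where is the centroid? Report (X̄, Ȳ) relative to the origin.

X̄ = 114.22 in, Ȳ = 34.93 in

Part | A | x̄ᵢ | ȳᵢ | A·x̄ᵢ | A·ȳᵢ
plate | 16100.00 | 115.00 | 35.00 | 1851500.00 | 563500.00
hole | -530.93 | 138.00 | 37.00 | -73268.22 | -19644.38
Σ | 15569.07 |  |  | 1778231.78 | 543855.62
X̄ = 1778231.78 / 15569.07 = 114.22 in
Ȳ = 543855.62 / 15569.07 = 34.93 in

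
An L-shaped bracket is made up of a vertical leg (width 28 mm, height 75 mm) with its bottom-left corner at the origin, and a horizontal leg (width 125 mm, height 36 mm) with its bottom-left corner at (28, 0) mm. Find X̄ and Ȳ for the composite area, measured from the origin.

X̄ = 66.16 mm, Ȳ = 24.20 mm

vertical leg: A = 28 × 75 = 2100.00, centroid at (14.00, 37.50).
horizontal leg: A = 125 × 36 = 4500.00, centroid at (90.50, 18.00).
ΣA = 6600.00 mm²
ΣAX̄ = (2100.00)(14.00) + (4500.00)(90.50) = 436650.00 mm³
ΣAȲ = (2100.00)(37.50) + (4500.00)(18.00) = 159750.00 mm³
X̄ = 436650.00 / 6600.00 = 66.16 mm
Ȳ = 159750.00 / 6600.00 = 24.20 mm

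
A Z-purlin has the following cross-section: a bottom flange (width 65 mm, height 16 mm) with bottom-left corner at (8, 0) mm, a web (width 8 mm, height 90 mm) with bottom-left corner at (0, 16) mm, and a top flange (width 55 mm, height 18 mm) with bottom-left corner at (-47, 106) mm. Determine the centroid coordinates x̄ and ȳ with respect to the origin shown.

Part | A | x̄ᵢ | ȳᵢ | A·x̄ᵢ | A·ȳᵢ
bottom flange | 1040.00 | 40.50 | 8.00 | 42120.00 | 8320.00
web | 720.00 | 4.00 | 61.00 | 2880.00 | 43920.00
top flange | 990.00 | -19.50 | 115.00 | -19305.00 | 113850.00
Σ | 2750.00 |  |  | 25695.00 | 166090.00
x̄ = 25695.00 / 2750.00 = 9.34 mm
ȳ = 166090.00 / 2750.00 = 60.40 mm

x̄ = 9.34 mm, ȳ = 60.40 mm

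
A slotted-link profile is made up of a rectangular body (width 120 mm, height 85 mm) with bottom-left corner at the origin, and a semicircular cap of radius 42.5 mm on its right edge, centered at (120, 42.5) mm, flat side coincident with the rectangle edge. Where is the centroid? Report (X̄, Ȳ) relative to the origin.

rectangular body: A = 120 × 85 = 10200.00, centroid at (60.00, 42.50).
semicircular end: A = ½π·42.5² = 2837.25, centroid at (138.04, 42.50).
ΣA = 13037.25 mm²
ΣAX̄ = (10200.00)(60.00) + (2837.25)(138.04) = 1003647.19 mm³
ΣAȲ = (10200.00)(42.50) + (2837.25)(42.50) = 554083.16 mm³
X̄ = 1003647.19 / 13037.25 = 76.98 mm
Ȳ = 554083.16 / 13037.25 = 42.50 mm

X̄ = 76.98 mm, Ȳ = 42.50 mm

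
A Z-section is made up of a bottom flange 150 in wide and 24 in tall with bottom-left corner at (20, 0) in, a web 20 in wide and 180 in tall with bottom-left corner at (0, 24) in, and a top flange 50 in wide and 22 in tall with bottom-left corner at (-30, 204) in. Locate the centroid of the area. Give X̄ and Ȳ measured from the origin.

bottom flange: A = 150 × 24 = 3600.00, centroid at (95.00, 12.00).
web: A = 20 × 180 = 3600.00, centroid at (10.00, 114.00).
top flange: A = 50 × 22 = 1100.00, centroid at (-5.00, 215.00).
ΣA = 8300.00 in², ΣAX̄ = 372500.00 in³, ΣAȲ = 690100.00 in³.
X̄ = 372500.00/8300.00 = 44.88 in; Ȳ = 690100.00/8300.00 = 83.14 in.

X̄ = 44.88 in, Ȳ = 83.14 in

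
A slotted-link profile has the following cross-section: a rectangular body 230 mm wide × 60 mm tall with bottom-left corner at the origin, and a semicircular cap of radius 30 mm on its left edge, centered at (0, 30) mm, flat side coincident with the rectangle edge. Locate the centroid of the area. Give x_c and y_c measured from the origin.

Part | A | x̄ᵢ | ȳᵢ | A·x̄ᵢ | A·ȳᵢ
rectangular body | 13800.00 | 115.00 | 30.00 | 1587000.00 | 414000.00
semicircular end | 1413.72 | -12.73 | 30.00 | -18000.00 | 42411.50
Σ | 15213.72 |  |  | 1569000.00 | 456411.50
x_c = 1569000.00 / 15213.72 = 103.13 mm
y_c = 456411.50 / 15213.72 = 30.00 mm

x_c = 103.13 mm, y_c = 30.00 mm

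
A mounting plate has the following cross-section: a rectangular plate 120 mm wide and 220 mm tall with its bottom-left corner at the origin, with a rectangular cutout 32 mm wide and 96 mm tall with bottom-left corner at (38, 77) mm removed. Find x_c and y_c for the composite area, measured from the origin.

x_c = 60.79 mm, y_c = 108.02 mm

plate: A = 120 × 220 = 26400.00, centroid at (60.00, 110.00).
hole: A = −(32 × 96) = -3072.00, centroid at (54.00, 125.00).
ΣA = 23328.00 mm², ΣAx_c = 1418112.00 mm³, ΣAy_c = 2520000.00 mm³.
x_c = 1418112.00/23328.00 = 60.79 mm; y_c = 2520000.00/23328.00 = 108.02 mm.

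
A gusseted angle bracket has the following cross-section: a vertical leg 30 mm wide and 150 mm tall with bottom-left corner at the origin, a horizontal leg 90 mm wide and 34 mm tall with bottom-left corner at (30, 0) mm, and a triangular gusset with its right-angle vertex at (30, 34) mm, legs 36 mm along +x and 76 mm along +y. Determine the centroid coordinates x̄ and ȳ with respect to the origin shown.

x̄ = 39.70 mm, ȳ = 52.72 mm

vertical leg: A = 30 × 150 = 4500.00, centroid at (15.00, 75.00).
horizontal leg: A = 90 × 34 = 3060.00, centroid at (75.00, 17.00).
gusset: A = ½·36·76 = 1368.00, centroid at (42.00, 59.33).
ΣA = 8928.00 mm²
ΣAx̄ = (4500.00)(15.00) + (3060.00)(75.00) + (1368.00)(42.00) = 354456.00 mm³
ΣAȳ = (4500.00)(75.00) + (3060.00)(17.00) + (1368.00)(59.33) = 470688.00 mm³
x̄ = 354456.00 / 8928.00 = 39.70 mm
ȳ = 470688.00 / 8928.00 = 52.72 mm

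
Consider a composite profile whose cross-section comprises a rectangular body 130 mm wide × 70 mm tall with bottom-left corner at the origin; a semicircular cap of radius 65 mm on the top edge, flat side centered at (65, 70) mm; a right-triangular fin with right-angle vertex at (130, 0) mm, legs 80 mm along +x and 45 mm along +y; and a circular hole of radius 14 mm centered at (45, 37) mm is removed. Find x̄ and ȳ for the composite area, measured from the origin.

rectangular body: A = 130 × 70 = 9100.00, centroid at (65.00, 35.00).
semicircular top: A = ½π·65² = 6636.61, centroid at (65.00, 97.59).
triangular fin: A = ½·80·45 = 1800.00, centroid at (156.67, 15.00).
hole: A = −π·14² = -615.75, centroid at (45.00, 37.00).
ΣA = 16920.86 mm², ΣAx̄ = 1277171.09 mm³, ΣAȳ = 970363.52 mm³.
x̄ = 1277171.09/16920.86 = 75.48 mm; ȳ = 970363.52/16920.86 = 57.35 mm.

x̄ = 75.48 mm, ȳ = 57.35 mm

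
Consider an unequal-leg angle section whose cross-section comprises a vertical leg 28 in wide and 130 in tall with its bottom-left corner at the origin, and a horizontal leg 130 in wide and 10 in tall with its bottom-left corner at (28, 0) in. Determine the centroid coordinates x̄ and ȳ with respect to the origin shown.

x̄ = 34.79 in, ȳ = 49.21 in

Part | A | x̄ᵢ | ȳᵢ | A·x̄ᵢ | A·ȳᵢ
vertical leg | 3640.00 | 14.00 | 65.00 | 50960.00 | 236600.00
horizontal leg | 1300.00 | 93.00 | 5.00 | 120900.00 | 6500.00
Σ | 4940.00 |  |  | 171860.00 | 243100.00
x̄ = 171860.00 / 4940.00 = 34.79 in
ȳ = 243100.00 / 4940.00 = 49.21 in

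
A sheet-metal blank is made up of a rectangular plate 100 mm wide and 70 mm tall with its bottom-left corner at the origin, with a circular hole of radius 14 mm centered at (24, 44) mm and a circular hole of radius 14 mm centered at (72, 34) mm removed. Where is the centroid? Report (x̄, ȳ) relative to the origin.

x̄ = 50.43 mm, ȳ = 34.15 mm

plate: A = 100 × 70 = 7000.00, centroid at (50.00, 35.00).
hole 1: A = −π·14² = -615.75, centroid at (24.00, 44.00).
hole 2: A = −π·14² = -615.75, centroid at (72.00, 34.00).
ΣA = 5768.50 mm², ΣAx̄ = 290887.79 mm³, ΣAȳ = 196971.33 mm³.
x̄ = 290887.79/5768.50 = 50.43 mm; ȳ = 196971.33/5768.50 = 34.15 mm.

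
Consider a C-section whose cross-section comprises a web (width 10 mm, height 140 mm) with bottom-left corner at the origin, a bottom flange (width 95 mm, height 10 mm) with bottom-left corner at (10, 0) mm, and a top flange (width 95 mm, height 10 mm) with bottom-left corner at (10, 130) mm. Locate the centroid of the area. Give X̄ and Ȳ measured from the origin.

X̄ = 35.23 mm, Ȳ = 70.00 mm

Part | A | x̄ᵢ | ȳᵢ | A·x̄ᵢ | A·ȳᵢ
web | 1400.00 | 5.00 | 70.00 | 7000.00 | 98000.00
bottom flange | 950.00 | 57.50 | 5.00 | 54625.00 | 4750.00
top flange | 950.00 | 57.50 | 135.00 | 54625.00 | 128250.00
Σ | 3300.00 |  |  | 116250.00 | 231000.00
X̄ = 116250.00 / 3300.00 = 35.23 mm
Ȳ = 231000.00 / 3300.00 = 70.00 mm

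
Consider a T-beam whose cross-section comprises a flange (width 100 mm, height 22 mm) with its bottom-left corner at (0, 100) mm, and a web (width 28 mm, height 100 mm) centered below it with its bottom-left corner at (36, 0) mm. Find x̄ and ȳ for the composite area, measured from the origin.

x̄ = 50.00 mm, ȳ = 76.84 mm

web: A = 28 × 100 = 2800.00, centroid at (50.00, 50.00).
flange: A = 100 × 22 = 2200.00, centroid at (50.00, 111.00).
ΣA = 5000.00 mm²
ΣAx̄ = (2800.00)(50.00) + (2200.00)(50.00) = 250000.00 mm³
ΣAȳ = (2800.00)(50.00) + (2200.00)(111.00) = 384200.00 mm³
x̄ = 250000.00 / 5000.00 = 50.00 mm
ȳ = 384200.00 / 5000.00 = 76.84 mm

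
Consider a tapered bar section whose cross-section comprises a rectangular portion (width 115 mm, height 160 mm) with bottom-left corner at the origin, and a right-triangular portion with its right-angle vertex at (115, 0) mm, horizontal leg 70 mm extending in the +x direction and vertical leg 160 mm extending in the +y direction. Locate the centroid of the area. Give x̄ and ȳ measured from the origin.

rectangular portion: A = 115 × 160 = 18400.00, centroid at (57.50, 80.00).
triangular portion: A = ½·70·160 = 5600.00, centroid at (138.33, 53.33).
ΣA = 24000.00 mm²
ΣAx̄ = (18400.00)(57.50) + (5600.00)(138.33) = 1832666.67 mm³
ΣAȳ = (18400.00)(80.00) + (5600.00)(53.33) = 1770666.67 mm³
x̄ = 1832666.67 / 24000.00 = 76.36 mm
ȳ = 1770666.67 / 24000.00 = 73.78 mm

x̄ = 76.36 mm, ȳ = 73.78 mm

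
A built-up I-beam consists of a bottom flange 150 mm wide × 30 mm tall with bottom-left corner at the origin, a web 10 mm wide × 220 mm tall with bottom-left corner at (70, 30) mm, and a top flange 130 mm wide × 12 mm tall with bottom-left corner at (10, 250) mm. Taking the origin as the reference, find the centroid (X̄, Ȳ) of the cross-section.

Part | A | x̄ᵢ | ȳᵢ | A·x̄ᵢ | A·ȳᵢ
bottom flange | 4500.00 | 75.00 | 15.00 | 337500.00 | 67500.00
web | 2200.00 | 75.00 | 140.00 | 165000.00 | 308000.00
top flange | 1560.00 | 75.00 | 256.00 | 117000.00 | 399360.00
Σ | 8260.00 |  |  | 619500.00 | 774860.00
X̄ = 619500.00 / 8260.00 = 75.00 mm
Ȳ = 774860.00 / 8260.00 = 93.81 mm

X̄ = 75.00 mm, Ȳ = 93.81 mm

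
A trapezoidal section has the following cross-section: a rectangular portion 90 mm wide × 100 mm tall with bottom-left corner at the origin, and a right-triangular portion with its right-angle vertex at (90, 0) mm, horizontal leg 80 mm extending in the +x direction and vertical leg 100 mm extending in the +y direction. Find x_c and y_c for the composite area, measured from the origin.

x_c = 67.05 mm, y_c = 44.87 mm

rectangular portion: A = 90 × 100 = 9000.00, centroid at (45.00, 50.00).
triangular portion: A = ½·80·100 = 4000.00, centroid at (116.67, 33.33).
ΣA = 13000.00 mm², ΣAx_c = 871666.67 mm³, ΣAy_c = 583333.33 mm³.
x_c = 871666.67/13000.00 = 67.05 mm; y_c = 583333.33/13000.00 = 44.87 mm.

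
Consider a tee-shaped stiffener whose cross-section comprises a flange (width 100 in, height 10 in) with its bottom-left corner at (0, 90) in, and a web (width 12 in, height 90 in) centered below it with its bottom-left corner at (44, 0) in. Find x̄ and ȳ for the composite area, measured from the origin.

x̄ = 50.00 in, ȳ = 69.04 in

web: A = 12 × 90 = 1080.00, centroid at (50.00, 45.00).
flange: A = 100 × 10 = 1000.00, centroid at (50.00, 95.00).
ΣA = 2080.00 in²
ΣAx̄ = (1080.00)(50.00) + (1000.00)(50.00) = 104000.00 in³
ΣAȳ = (1080.00)(45.00) + (1000.00)(95.00) = 143600.00 in³
x̄ = 104000.00 / 2080.00 = 50.00 in
ȳ = 143600.00 / 2080.00 = 69.04 in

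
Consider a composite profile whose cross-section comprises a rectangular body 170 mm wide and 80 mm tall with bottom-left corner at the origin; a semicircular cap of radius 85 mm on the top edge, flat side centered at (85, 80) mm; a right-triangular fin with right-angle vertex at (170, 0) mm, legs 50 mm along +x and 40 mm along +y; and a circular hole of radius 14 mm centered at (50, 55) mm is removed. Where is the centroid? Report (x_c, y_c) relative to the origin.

rectangular body: A = 170 × 80 = 13600.00, centroid at (85.00, 40.00).
semicircular top: A = ½π·85² = 11349.00, centroid at (85.00, 116.08).
triangular fin: A = ½·50·40 = 1000.00, centroid at (186.67, 13.33).
hole: A = −π·14² = -615.75, centroid at (50.00, 55.00).
ΣA = 25333.25 mm²
ΣAx_c = (13600.00)(85.00) + (11349.00)(85.00) + (1000.00)(186.67) + (-615.75)(50.00) = 2276544.35 mm³
ΣAy_c = (13600.00)(40.00) + (11349.00)(116.08) + (1000.00)(13.33) + (-615.75)(55.00) = 1840803.91 mm³
x_c = 2276544.35 / 25333.25 = 89.86 mm
y_c = 1840803.91 / 25333.25 = 72.66 mm

x_c = 89.86 mm, y_c = 72.66 mm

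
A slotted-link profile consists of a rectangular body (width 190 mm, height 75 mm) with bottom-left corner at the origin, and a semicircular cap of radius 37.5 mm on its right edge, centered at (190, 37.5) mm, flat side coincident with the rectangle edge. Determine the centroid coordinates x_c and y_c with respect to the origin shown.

x_c = 109.89 mm, y_c = 37.50 mm

rectangular body: A = 190 × 75 = 14250.00, centroid at (95.00, 37.50).
semicircular end: A = ½π·37.5² = 2208.93, centroid at (205.92, 37.50).
ΣA = 16458.93 mm², ΣAx_c = 1808603.39 mm³, ΣAy_c = 617209.96 mm³.
x_c = 1808603.39/16458.93 = 109.89 mm; y_c = 617209.96/16458.93 = 37.50 mm.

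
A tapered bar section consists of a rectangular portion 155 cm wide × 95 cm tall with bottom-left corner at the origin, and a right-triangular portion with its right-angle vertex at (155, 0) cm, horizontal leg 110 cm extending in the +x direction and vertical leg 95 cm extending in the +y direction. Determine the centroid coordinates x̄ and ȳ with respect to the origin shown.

x̄ = 107.40 cm, ȳ = 43.35 cm

Part | A | x̄ᵢ | ȳᵢ | A·x̄ᵢ | A·ȳᵢ
rectangular portion | 14725.00 | 77.50 | 47.50 | 1141187.50 | 699437.50
triangular portion | 5225.00 | 191.67 | 31.67 | 1001458.33 | 165458.33
Σ | 19950.00 |  |  | 2142645.83 | 864895.83
x̄ = 2142645.83 / 19950.00 = 107.40 cm
ȳ = 864895.83 / 19950.00 = 43.35 cm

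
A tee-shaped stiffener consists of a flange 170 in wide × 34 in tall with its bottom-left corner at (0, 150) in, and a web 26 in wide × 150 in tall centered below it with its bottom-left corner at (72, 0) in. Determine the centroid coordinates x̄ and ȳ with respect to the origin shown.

web: A = 26 × 150 = 3900.00, centroid at (85.00, 75.00).
flange: A = 170 × 34 = 5780.00, centroid at (85.00, 167.00).
ΣA = 9680.00 in²
ΣAx̄ = (3900.00)(85.00) + (5780.00)(85.00) = 822800.00 in³
ΣAȳ = (3900.00)(75.00) + (5780.00)(167.00) = 1257760.00 in³
x̄ = 822800.00 / 9680.00 = 85.00 in
ȳ = 1257760.00 / 9680.00 = 129.93 in

x̄ = 85.00 in, ȳ = 129.93 in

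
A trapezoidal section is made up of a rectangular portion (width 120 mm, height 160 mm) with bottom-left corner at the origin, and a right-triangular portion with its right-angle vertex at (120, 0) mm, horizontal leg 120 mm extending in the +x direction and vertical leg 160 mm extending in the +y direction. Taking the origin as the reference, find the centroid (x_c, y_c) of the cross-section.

Part | A | x̄ᵢ | ȳᵢ | A·x̄ᵢ | A·ȳᵢ
rectangular portion | 19200.00 | 60.00 | 80.00 | 1152000.00 | 1536000.00
triangular portion | 9600.00 | 160.00 | 53.33 | 1536000.00 | 512000.00
Σ | 28800.00 |  |  | 2688000.00 | 2048000.00
x_c = 2688000.00 / 28800.00 = 93.33 mm
y_c = 2048000.00 / 28800.00 = 71.11 mm

x_c = 93.33 mm, y_c = 71.11 mm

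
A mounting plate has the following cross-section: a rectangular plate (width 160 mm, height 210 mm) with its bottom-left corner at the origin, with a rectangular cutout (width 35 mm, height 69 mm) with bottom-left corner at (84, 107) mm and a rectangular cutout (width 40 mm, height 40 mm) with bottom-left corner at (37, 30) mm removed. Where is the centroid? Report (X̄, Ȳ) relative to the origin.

X̄ = 79.49 mm, Ȳ = 105.00 mm

plate: A = 160 × 210 = 33600.00, centroid at (80.00, 105.00).
hole 1: A = −(35 × 69) = -2415.00, centroid at (101.50, 141.50).
hole 2: A = −(40 × 40) = -1600.00, centroid at (57.00, 50.00).
ΣA = 29585.00 mm², ΣAX̄ = 2351677.50 mm³, ΣAȲ = 3106277.50 mm³.
X̄ = 2351677.50/29585.00 = 79.49 mm; Ȳ = 3106277.50/29585.00 = 105.00 mm.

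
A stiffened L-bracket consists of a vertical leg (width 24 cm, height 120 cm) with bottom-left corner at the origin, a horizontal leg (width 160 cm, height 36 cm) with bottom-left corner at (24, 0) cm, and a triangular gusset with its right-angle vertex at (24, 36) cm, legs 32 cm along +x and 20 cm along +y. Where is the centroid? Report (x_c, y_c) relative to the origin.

vertical leg: A = 24 × 120 = 2880.00, centroid at (12.00, 60.00).
horizontal leg: A = 160 × 36 = 5760.00, centroid at (104.00, 18.00).
gusset: A = ½·32·20 = 320.00, centroid at (34.67, 42.67).
ΣA = 8960.00 cm², ΣAx_c = 644693.33 cm³, ΣAy_c = 290133.33 cm³.
x_c = 644693.33/8960.00 = 71.95 cm; y_c = 290133.33/8960.00 = 32.38 cm.

x_c = 71.95 cm, y_c = 32.38 cm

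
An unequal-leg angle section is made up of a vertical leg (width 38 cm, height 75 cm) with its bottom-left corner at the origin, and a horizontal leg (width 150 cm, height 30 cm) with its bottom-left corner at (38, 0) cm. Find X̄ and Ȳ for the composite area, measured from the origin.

X̄ = 76.55 cm, Ȳ = 23.72 cm

vertical leg: A = 38 × 75 = 2850.00, centroid at (19.00, 37.50).
horizontal leg: A = 150 × 30 = 4500.00, centroid at (113.00, 15.00).
ΣA = 7350.00 cm², ΣAX̄ = 562650.00 cm³, ΣAȲ = 174375.00 cm³.
X̄ = 562650.00/7350.00 = 76.55 cm; Ȳ = 174375.00/7350.00 = 23.72 cm.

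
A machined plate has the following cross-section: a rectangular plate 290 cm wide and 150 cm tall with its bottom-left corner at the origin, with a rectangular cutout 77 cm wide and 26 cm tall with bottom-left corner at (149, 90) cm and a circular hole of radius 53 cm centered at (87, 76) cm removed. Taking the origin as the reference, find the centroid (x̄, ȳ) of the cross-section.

x̄ = 158.06 cm, ȳ = 73.01 cm

plate: A = 290 × 150 = 43500.00, centroid at (145.00, 75.00).
hole 1: A = −(77 × 26) = -2002.00, centroid at (187.50, 103.00).
hole 2: A = −π·53² = -8824.73, centroid at (87.00, 76.00).
ΣA = 32673.27 cm², ΣAx̄ = 5164373.16 cm³, ΣAȳ = 2385614.23 cm³.
x̄ = 5164373.16/32673.27 = 158.06 cm; ȳ = 2385614.23/32673.27 = 73.01 cm.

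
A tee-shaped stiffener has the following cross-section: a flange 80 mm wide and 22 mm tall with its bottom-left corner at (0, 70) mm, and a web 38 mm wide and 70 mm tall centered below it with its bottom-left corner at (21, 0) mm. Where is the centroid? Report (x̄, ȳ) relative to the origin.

x̄ = 40.00 mm, ȳ = 53.32 mm

Part | A | x̄ᵢ | ȳᵢ | A·x̄ᵢ | A·ȳᵢ
web | 2660.00 | 40.00 | 35.00 | 106400.00 | 93100.00
flange | 1760.00 | 40.00 | 81.00 | 70400.00 | 142560.00
Σ | 4420.00 |  |  | 176800.00 | 235660.00
x̄ = 176800.00 / 4420.00 = 40.00 mm
ȳ = 235660.00 / 4420.00 = 53.32 mm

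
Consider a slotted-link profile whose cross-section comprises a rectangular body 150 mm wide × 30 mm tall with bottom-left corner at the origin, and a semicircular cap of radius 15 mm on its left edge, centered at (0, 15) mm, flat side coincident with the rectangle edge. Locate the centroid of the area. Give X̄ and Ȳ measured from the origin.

X̄ = 69.07 mm, Ȳ = 15.00 mm

rectangular body: A = 150 × 30 = 4500.00, centroid at (75.00, 15.00).
semicircular end: A = ½π·15² = 353.43, centroid at (-6.37, 15.00).
ΣA = 4853.43 mm², ΣAX̄ = 335250.00 mm³, ΣAȲ = 72801.44 mm³.
X̄ = 335250.00/4853.43 = 69.07 mm; Ȳ = 72801.44/4853.43 = 15.00 mm.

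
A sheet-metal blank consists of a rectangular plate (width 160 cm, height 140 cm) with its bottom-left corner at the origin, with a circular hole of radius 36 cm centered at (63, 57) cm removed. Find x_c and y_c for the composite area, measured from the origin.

Part | A | x̄ᵢ | ȳᵢ | A·x̄ᵢ | A·ȳᵢ
plate | 22400.00 | 80.00 | 70.00 | 1792000.00 | 1568000.00
hole | -4071.50 | 63.00 | 57.00 | -256504.76 | -232075.73
Σ | 18328.50 |  |  | 1535495.24 | 1335924.27
x_c = 1535495.24 / 18328.50 = 83.78 cm
y_c = 1335924.27 / 18328.50 = 72.89 cm

x_c = 83.78 cm, y_c = 72.89 cm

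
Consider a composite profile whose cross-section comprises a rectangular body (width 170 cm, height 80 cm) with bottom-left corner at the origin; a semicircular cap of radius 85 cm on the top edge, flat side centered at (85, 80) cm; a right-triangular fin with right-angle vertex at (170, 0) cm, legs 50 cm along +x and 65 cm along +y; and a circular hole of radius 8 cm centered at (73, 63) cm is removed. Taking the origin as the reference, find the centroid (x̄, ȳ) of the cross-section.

Part | A | x̄ᵢ | ȳᵢ | A·x̄ᵢ | A·ȳᵢ
rectangular body | 13600.00 | 85.00 | 40.00 | 1156000.00 | 544000.00
semicircular top | 11349.00 | 85.00 | 116.08 | 964665.29 | 1317336.94
triangular fin | 1625.00 | 186.67 | 21.67 | 303333.33 | 35208.33
hole | -201.06 | 73.00 | 63.00 | -14677.52 | -12666.90
Σ | 26372.94 |  |  | 2409321.11 | 1883878.38
x̄ = 2409321.11 / 26372.94 = 91.36 cm
ȳ = 1883878.38 / 26372.94 = 71.43 cm

x̄ = 91.36 cm, ȳ = 71.43 cm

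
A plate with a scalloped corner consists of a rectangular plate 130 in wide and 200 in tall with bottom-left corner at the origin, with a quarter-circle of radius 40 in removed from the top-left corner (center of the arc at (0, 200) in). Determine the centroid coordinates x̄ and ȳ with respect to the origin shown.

plate: A = 130 × 200 = 26000.00, centroid at (65.00, 100.00).
removed quarter-circle: A = −¼π·40² = -1256.64, centroid at (16.98, 183.02).
ΣA = 24743.36 in², ΣAx̄ = 1668666.67 in³, ΣAȳ = 2370005.92 in³.
x̄ = 1668666.67/24743.36 = 67.44 in; ȳ = 2370005.92/24743.36 = 95.78 in.

x̄ = 67.44 in, ȳ = 95.78 in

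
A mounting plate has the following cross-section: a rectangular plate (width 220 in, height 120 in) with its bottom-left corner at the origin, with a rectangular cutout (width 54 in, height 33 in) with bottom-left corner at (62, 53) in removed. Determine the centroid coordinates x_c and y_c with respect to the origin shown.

x_c = 111.52 in, y_c = 59.31 in

Part | A | x̄ᵢ | ȳᵢ | A·x̄ᵢ | A·ȳᵢ
plate | 26400.00 | 110.00 | 60.00 | 2904000.00 | 1584000.00
hole | -1782.00 | 89.00 | 69.50 | -158598.00 | -123849.00
Σ | 24618.00 |  |  | 2745402.00 | 1460151.00
x_c = 2745402.00 / 24618.00 = 111.52 in
y_c = 1460151.00 / 24618.00 = 59.31 in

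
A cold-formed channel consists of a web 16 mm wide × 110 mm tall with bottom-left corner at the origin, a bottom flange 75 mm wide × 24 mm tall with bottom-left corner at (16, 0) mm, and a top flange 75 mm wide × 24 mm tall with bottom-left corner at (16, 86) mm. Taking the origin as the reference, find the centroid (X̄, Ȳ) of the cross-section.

Part | A | x̄ᵢ | ȳᵢ | A·x̄ᵢ | A·ȳᵢ
web | 1760.00 | 8.00 | 55.00 | 14080.00 | 96800.00
bottom flange | 1800.00 | 53.50 | 12.00 | 96300.00 | 21600.00
top flange | 1800.00 | 53.50 | 98.00 | 96300.00 | 176400.00
Σ | 5360.00 |  |  | 206680.00 | 294800.00
X̄ = 206680.00 / 5360.00 = 38.56 mm
Ȳ = 294800.00 / 5360.00 = 55.00 mm

X̄ = 38.56 mm, Ȳ = 55.00 mm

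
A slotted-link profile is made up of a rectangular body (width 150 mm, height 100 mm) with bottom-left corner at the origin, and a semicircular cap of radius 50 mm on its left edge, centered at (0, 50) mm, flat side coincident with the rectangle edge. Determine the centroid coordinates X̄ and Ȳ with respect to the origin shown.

rectangular body: A = 150 × 100 = 15000.00, centroid at (75.00, 50.00).
semicircular end: A = ½π·50² = 3926.99, centroid at (-21.22, 50.00).
ΣA = 18926.99 mm², ΣAX̄ = 1041666.67 mm³, ΣAȲ = 946349.54 mm³.
X̄ = 1041666.67/18926.99 = 55.04 mm; Ȳ = 946349.54/18926.99 = 50.00 mm.

X̄ = 55.04 mm, Ȳ = 50.00 mm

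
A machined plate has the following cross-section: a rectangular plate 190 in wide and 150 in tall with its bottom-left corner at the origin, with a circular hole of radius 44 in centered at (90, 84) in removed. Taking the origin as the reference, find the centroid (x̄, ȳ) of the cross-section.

plate: A = 190 × 150 = 28500.00, centroid at (95.00, 75.00).
hole: A = −π·44² = -6082.12, centroid at (90.00, 84.00).
ΣA = 22417.88 in², ΣAx̄ = 2160108.90 in³, ΣAȳ = 1626601.64 in³.
x̄ = 2160108.90/22417.88 = 96.36 in; ȳ = 1626601.64/22417.88 = 72.56 in.

x̄ = 96.36 in, ȳ = 72.56 in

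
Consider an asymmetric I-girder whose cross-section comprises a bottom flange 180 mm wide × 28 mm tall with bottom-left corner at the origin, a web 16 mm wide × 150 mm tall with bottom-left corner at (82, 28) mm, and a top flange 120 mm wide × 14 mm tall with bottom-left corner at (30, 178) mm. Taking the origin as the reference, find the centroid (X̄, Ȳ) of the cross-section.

bottom flange: A = 180 × 28 = 5040.00, centroid at (90.00, 14.00).
web: A = 16 × 150 = 2400.00, centroid at (90.00, 103.00).
top flange: A = 120 × 14 = 1680.00, centroid at (90.00, 185.00).
ΣA = 9120.00 mm²
ΣAX̄ = (5040.00)(90.00) + (2400.00)(90.00) + (1680.00)(90.00) = 820800.00 mm³
ΣAȲ = (5040.00)(14.00) + (2400.00)(103.00) + (1680.00)(185.00) = 628560.00 mm³
X̄ = 820800.00 / 9120.00 = 90.00 mm
Ȳ = 628560.00 / 9120.00 = 68.92 mm

X̄ = 90.00 mm, Ȳ = 68.92 mm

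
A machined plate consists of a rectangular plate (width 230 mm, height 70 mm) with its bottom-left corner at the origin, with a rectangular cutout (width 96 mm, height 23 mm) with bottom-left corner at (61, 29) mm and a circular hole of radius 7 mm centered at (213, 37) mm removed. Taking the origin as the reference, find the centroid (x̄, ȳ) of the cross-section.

plate: A = 230 × 70 = 16100.00, centroid at (115.00, 35.00).
hole 1: A = −(96 × 23) = -2208.00, centroid at (109.00, 40.50).
hole 2: A = −π·7² = -153.94, centroid at (213.00, 37.00).
ΣA = 13738.06 mm²
ΣAx̄ = (16100.00)(115.00) + (-2208.00)(109.00) + (-153.94)(213.00) = 1578039.20 mm³
ΣAȳ = (16100.00)(35.00) + (-2208.00)(40.50) + (-153.94)(37.00) = 468380.29 mm³
x̄ = 1578039.20 / 13738.06 = 114.87 mm
ȳ = 468380.29 / 13738.06 = 34.09 mm

x̄ = 114.87 mm, ȳ = 34.09 mm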